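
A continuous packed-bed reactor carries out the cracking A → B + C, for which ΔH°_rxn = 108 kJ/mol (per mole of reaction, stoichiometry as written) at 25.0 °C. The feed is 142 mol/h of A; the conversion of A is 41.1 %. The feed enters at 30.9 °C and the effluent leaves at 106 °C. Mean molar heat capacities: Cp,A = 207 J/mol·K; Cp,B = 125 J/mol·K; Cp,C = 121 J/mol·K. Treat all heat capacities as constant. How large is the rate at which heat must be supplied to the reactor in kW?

Extent of reaction ξ = 0.411 × 142 = 58.362 mol/h
Reaction term: ξ·ΔH°_rxn = 58.362 × 108 = 6303.1 kJ/h
Sensible, feed 30.9→25 °C: -173.42 kJ/h
Outlet flows (mol/h): A 83.638, B 58.362, C 58.362
Sensible, products 25→106 °C: 2565.3 kJ/h
Q = ΔH = 8695 kJ/h = 2.4153 kW
Heat supplied = 2.4153 kW

Q_in = 2.42 kW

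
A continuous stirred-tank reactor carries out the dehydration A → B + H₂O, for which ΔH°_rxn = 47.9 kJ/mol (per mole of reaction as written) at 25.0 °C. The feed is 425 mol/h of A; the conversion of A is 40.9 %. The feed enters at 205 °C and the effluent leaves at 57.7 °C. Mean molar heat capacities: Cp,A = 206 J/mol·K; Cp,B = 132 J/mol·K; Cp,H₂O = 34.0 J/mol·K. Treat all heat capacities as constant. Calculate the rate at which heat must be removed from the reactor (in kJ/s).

Extent of reaction ξ = 0.409 × 425 = 173.82 mol/h
Reaction term: ξ·ΔH°_rxn = 173.82 × 47.9 = 8326.2 kJ/h
Sensible, feed 205→25 °C: -15759 kJ/h
Outlet flows (mol/h): A 251.18, B 173.82, H₂O 173.82
Sensible, products 25→57.7 °C: 2635.5 kJ/h
Q = ΔH = -4797.3 kJ/h = -1.3326 kW
Heat removed = 1.3326 kJ/s

Q_out = 1.33 kJ/s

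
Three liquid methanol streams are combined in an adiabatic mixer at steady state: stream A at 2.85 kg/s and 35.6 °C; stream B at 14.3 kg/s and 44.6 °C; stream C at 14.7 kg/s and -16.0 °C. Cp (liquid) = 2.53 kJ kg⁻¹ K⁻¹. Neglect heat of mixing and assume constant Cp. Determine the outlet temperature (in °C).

Adiabatic, steady state ⇒ Σ ṁᵢCp,ᵢ(T_out − Tᵢ) = 0
T_out = Σ ṁᵢCp,ᵢTᵢ / Σ ṁᵢCp,ᵢ
      = 1275.2 / 80.581 = 15.825 °C

T_out = 15.8 °C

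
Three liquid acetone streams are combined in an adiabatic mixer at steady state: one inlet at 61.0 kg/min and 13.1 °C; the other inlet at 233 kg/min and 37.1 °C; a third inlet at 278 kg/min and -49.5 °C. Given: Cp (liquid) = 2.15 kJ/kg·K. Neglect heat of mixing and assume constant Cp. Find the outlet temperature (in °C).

T_out = -7.55 °C

No heat crosses the boundary, so H_out = H_in.
T_out = Σ ṁᵢCp,ᵢTᵢ / Σ ṁᵢCp,ᵢ
      = -9282.8 / 1229.8 = -7.5483 °C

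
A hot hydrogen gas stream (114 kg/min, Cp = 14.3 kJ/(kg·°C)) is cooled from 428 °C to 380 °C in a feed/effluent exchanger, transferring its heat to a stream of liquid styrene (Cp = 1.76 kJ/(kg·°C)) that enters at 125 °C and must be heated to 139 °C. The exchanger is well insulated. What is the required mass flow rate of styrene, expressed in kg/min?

ṁ_c = 3180 kg/min

Heat released by hot stream: Q = 114 × 14.3 × (428 − 380) = 78250 kJ/min
Energy balance on cold side (adiabatic exchanger): Q = ṁ_c·Cp_c·(T_c,out − T_c,in)
ṁ_c = 78250 / [1.76 × (139 − 125)] = 3175.7 kg/min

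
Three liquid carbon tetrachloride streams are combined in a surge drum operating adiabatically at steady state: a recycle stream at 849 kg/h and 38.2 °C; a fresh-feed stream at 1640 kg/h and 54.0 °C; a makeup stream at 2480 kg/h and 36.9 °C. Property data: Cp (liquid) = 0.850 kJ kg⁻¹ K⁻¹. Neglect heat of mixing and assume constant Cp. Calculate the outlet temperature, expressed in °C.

Adiabatic, steady state ⇒ Σ ṁᵢCp,ᵢ(T_out − Tᵢ) = 0
T_out = Σ ṁᵢCp,ᵢTᵢ / Σ ṁᵢCp,ᵢ
      = 180630 / 4223.6 = 42.766 °C

T_out = 42.8 °C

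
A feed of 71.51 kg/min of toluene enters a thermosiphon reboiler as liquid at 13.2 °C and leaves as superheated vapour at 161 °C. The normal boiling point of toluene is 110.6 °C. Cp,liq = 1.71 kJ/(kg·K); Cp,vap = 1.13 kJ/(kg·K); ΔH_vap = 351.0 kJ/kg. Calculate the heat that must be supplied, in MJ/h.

Q = 2460 MJ/h

liquid 13.2→110.6 °C: 166.55 kJ/kg
vaporisation at 110.6 °C: 351 kJ/kg
vapour 110.6→161 °C: 56.952 kJ/kg
Δh = 166.55 + 351 + 56.952 = 574.51 kJ/kg
Q = ṁ·Δh = 71.51 kg/min × 574.51 kJ/kg = 41083 kJ/min
|Q| = 684.72 kW = 2465 MJ/h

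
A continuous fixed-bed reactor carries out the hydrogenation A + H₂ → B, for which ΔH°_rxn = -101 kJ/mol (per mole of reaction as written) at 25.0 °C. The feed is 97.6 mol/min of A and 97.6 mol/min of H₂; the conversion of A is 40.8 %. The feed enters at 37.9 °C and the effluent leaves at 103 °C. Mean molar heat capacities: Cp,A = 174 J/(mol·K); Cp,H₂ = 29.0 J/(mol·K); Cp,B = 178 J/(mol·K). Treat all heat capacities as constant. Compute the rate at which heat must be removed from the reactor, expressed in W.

Extent of reaction ξ = 0.408 × 97.6 = 39.821 mol/min
Reaction term: ξ·ΔH°_rxn = 39.821 × -101 = -4021.9 kJ/min
Sensible, feed 37.9→25 °C: -255.59 kJ/min
Outlet flows (mol/min): A 57.779, H₂ 57.779, B 39.821
Sensible, products 25→103 °C: 1467.7 kJ/min
Q = ΔH = -2809.7 kJ/min = -46.829 kW
Heat removed = 46829 W

Q_out = 46800 W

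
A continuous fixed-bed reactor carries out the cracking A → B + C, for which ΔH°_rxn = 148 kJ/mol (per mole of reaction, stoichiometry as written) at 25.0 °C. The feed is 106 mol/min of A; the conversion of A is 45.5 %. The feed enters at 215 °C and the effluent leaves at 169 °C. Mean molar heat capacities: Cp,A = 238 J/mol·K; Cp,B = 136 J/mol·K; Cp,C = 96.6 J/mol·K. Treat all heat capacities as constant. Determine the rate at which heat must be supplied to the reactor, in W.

Q_in = 99000 W

Extent of reaction ξ = 0.455 × 106 = 48.23 mol/min
Reaction term: ξ·ΔH°_rxn = 48.23 × 148 = 7138 kJ/min
Sensible, feed 215→25 °C: -4793.3 kJ/min
Outlet flows (mol/min): A 57.77, B 48.23, C 48.23
Sensible, products 25→169 °C: 3595.3 kJ/min
Q = ΔH = 5940 kJ/min = 99.001 kW
Heat supplied = 99001 W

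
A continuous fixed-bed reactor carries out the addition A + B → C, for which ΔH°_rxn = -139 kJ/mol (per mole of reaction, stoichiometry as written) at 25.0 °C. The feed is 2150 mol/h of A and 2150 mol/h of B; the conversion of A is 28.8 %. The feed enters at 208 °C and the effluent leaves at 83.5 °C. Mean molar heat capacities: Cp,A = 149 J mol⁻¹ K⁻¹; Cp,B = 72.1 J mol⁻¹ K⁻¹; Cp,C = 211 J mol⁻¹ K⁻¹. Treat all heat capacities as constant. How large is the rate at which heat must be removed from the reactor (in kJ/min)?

Q_out = 2430 kJ/min

Extent of reaction ξ = 0.288 × 2150 = 619.2 mol/h
Reaction term: ξ·ΔH°_rxn = 619.2 × -139 = -86069 kJ/h
Sensible, feed 208→25 °C: -86992 kJ/h
Outlet flows (mol/h): A 1530.8, B 1530.8, C 619.2
Sensible, products 25→83.5 °C: 27443 kJ/h
Q = ΔH = -145620 kJ/h = -40.449 kW
Heat removed = 2427 kJ/min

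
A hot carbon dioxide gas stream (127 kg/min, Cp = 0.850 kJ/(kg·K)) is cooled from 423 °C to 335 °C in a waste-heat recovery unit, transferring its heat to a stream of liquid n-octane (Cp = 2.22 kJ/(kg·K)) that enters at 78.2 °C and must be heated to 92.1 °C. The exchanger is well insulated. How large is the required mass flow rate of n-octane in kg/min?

ṁ_c = 308 kg/min

Heat released by hot stream: Q = 127 × 0.850 × (423 − 335) = 9499.6 kJ/min
Energy balance on cold side (adiabatic exchanger): Q = ṁ_c·Cp_c·(T_c,out − T_c,in)
ṁ_c = 9499.6 / [2.22 × (92.1 − 78.2)] = 307.85 kg/min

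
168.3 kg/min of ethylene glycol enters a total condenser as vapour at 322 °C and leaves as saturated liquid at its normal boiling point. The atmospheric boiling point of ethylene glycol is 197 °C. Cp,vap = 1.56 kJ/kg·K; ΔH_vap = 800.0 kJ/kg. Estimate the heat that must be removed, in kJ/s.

vapour 322→197 °C: -195 kJ/kg
condensation at 197 °C: -800 kJ/kg
Δh = -195 + -800 = -995 kJ/kg
Q = ṁ·Δh = 168.3 kg/min × -995 kJ/kg = -167460 kJ/min
|Q| = 2791 kW

Q_c = 2790 kJ/s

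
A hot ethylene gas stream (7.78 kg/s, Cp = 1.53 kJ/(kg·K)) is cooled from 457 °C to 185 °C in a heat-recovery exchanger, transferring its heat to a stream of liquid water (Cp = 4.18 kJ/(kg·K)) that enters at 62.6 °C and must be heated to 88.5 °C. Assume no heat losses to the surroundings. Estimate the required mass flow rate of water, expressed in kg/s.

ṁ_c = 29.9 kg/s

Heat released by hot stream: Q = 7.78 × 1.53 × (457 − 185) = 3237.7 kJ/s
Energy balance on cold side (adiabatic exchanger): Q = ṁ_c·Cp_c·(T_c,out − T_c,in)
ṁ_c = 3237.7 / [4.18 × (88.5 − 62.6)] = 29.906 kg/s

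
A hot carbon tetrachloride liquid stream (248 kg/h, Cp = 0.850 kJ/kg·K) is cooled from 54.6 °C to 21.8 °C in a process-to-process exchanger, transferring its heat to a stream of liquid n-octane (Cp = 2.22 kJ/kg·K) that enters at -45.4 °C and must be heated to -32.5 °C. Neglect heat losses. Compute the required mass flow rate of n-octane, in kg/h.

ṁ_c = 241 kg/h

Heat released by hot stream: Q = 248 × 0.850 × (54.6 − 21.8) = 6914.2 kJ/h
Energy balance on cold side (adiabatic exchanger): Q = ṁ_c·Cp_c·(T_c,out − T_c,in)
ṁ_c = 6914.2 / [2.22 × (-32.5 − -45.4)] = 241.44 kg/h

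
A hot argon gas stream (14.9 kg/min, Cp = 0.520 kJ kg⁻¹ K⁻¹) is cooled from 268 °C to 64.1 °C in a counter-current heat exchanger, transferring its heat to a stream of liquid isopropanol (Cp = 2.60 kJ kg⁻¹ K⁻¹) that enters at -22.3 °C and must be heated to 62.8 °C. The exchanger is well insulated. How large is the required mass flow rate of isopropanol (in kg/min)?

ṁ_c = 7.14 kg/min

Heat released by hot stream: Q = 14.9 × 0.520 × (268 − 64.1) = 1579.8 kJ/min
Energy balance on cold side (adiabatic exchanger): Q = ṁ_c·Cp_c·(T_c,out − T_c,in)
ṁ_c = 1579.8 / [2.60 × (62.8 − -22.3)] = 7.1401 kg/min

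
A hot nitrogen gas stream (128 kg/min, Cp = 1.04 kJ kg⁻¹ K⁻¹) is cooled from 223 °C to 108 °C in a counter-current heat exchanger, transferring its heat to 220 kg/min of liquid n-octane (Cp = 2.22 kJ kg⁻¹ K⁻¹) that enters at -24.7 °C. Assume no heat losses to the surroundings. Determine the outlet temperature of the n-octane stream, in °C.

T_c,out = 6.64 °C

Heat released by hot stream: Q = 128 × 1.04 × (223 − 108) = 15309 kJ/min
Energy balance on cold side (adiabatic exchanger): Q = ṁ_c·Cp_c·(T_c,out − T_c,in)
T_c,out = -24.7 + 15309/(220 × 2.22) = 6.6448 °C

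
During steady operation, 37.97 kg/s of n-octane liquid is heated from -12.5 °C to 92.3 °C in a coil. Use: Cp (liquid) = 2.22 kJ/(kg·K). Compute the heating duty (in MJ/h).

Q = 31800 MJ/h

Q = ṁ·Cp·ΔT = 37.97 × 2.22 × (92.3 − -12.5) = 8833.9 kJ/s
Heating duty = 31802 MJ/h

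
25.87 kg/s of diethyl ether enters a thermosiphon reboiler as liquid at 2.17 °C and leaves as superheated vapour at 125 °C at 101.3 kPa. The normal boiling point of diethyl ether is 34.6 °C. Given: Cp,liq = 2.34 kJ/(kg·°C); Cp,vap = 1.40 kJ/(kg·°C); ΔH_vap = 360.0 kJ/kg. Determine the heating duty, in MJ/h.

liquid 2.17→34.6 °C: 75.886 kJ/kg
vaporisation at 34.6 °C: 360 kJ/kg
vapour 34.6→125 °C: 126.56 kJ/kg
Δh = 75.886 + 360 + 126.56 = 562.45 kJ/kg
Q = ṁ·Δh = 25.87 kg/s × 562.45 kJ/kg = 14550 kJ/s
|Q| = 14550 kW = 52382 MJ/h

Q = 52400 MJ/h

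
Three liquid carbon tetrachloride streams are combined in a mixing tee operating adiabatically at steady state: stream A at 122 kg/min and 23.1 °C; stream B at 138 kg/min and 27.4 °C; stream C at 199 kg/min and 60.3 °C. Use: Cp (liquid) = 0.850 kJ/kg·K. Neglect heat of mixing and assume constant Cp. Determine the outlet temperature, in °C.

T_out = 40.5 °C

Energy balance with Q = 0: Σ ṁᵢCp,ᵢ(T_out − Tᵢ) = 0
Σ ṁᵢCp,ᵢTᵢ = 122×0.850×23.1 + 138×0.850×27.4 + 199×0.850×60.3 = 15809
Σ ṁᵢCp,ᵢ = 122×0.850 + 138×0.850 + 199×0.850 = 390.15
T_out = 15809 / 390.15 = 40.521 °C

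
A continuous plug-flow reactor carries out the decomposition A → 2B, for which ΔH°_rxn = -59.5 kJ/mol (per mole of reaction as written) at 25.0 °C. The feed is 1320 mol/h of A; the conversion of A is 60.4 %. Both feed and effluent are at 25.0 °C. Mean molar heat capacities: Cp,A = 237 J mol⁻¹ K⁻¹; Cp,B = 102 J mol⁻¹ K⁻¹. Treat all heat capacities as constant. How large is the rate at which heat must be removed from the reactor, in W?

Extent of reaction ξ = 0.604 × 1320 = 797.28 mol/h
Reaction term: ξ·ΔH°_rxn = 797.28 × -59.5 = -47438 kJ/h
Q = ΔH = -47438 kJ/h = -13.177 kW
Heat removed = 13177 W

Q_out = 13200 W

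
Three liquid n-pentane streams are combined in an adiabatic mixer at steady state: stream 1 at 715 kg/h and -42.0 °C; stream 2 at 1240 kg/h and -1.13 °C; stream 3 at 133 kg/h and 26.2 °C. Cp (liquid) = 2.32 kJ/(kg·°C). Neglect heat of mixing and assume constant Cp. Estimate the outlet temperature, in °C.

Energy balance with Q = 0: Σ ṁᵢCp,ᵢ(T_out − Tᵢ) = 0
Σ ṁᵢCp,ᵢTᵢ = 715×2.32×-42.0 + 1240×2.32×-1.13 + 133×2.32×26.2 = -64836
Σ ṁᵢCp,ᵢ = 715×2.32 + 1240×2.32 + 133×2.32 = 4844.2
T_out = -64836 / 4844.2 = -13.384 °C

T_out = -13.4 °C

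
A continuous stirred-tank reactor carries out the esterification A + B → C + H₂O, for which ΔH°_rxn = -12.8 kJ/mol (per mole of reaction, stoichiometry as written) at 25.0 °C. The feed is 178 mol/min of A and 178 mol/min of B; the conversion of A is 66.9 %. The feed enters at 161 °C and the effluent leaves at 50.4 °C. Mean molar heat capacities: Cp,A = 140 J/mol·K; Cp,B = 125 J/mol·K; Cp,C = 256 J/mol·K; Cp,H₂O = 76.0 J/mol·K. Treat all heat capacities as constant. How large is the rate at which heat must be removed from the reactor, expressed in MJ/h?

Extent of reaction ξ = 0.669 × 178 = 119.08 mol/min
Reaction term: ξ·ΔH°_rxn = 119.08 × -12.8 = -1524.2 kJ/min
Sensible, feed 161→25 °C: -6415.1 kJ/min
Outlet flows (mol/min): A 58.918, B 58.918, C 119.08, H₂O 119.08
Sensible, products 25→50.4 °C: 1400.8 kJ/min
Q = ΔH = -6538.6 kJ/min = -108.98 kW
Heat removed = 392.32 MJ/h

Q_out = 392 MJ/h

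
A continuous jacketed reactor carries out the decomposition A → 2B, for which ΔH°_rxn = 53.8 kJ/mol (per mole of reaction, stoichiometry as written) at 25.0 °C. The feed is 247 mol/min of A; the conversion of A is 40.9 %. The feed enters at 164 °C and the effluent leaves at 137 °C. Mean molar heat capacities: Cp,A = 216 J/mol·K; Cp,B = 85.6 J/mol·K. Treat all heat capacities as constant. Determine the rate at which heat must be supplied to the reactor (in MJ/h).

Q_in = 209 MJ/h

Extent of reaction ξ = 0.409 × 247 = 101.02 mol/min
Reaction term: ξ·ΔH°_rxn = 101.02 × 53.8 = 5435 kJ/min
Sensible, feed 164→25 °C: -7415.9 kJ/min
Outlet flows (mol/min): A 145.98, B 202.05
Sensible, products 25→137 °C: 5468.5 kJ/min
Q = ΔH = 3487.6 kJ/min = 58.127 kW
Heat supplied = 209.26 MJ/h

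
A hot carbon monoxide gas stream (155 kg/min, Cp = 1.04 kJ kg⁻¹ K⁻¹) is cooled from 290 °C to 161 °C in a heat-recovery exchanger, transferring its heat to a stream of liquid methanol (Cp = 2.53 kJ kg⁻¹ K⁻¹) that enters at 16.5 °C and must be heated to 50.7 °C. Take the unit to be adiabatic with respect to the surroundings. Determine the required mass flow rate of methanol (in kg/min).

Heat released by hot stream: Q = 155 × 1.04 × (290 − 161) = 20795 kJ/min
Energy balance on cold side (adiabatic exchanger): Q = ṁ_c·Cp_c·(T_c,out − T_c,in)
ṁ_c = 20795 / [2.53 × (50.7 − 16.5)] = 240.33 kg/min

ṁ_c = 240 kg/min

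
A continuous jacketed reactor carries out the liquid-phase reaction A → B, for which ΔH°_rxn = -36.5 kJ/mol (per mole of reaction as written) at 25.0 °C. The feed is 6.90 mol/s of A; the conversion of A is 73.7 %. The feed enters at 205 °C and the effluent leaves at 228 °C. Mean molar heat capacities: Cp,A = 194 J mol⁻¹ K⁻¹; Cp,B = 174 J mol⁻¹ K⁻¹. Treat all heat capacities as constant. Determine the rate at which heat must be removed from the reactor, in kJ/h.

Q_out = 632000 kJ/h

Extent of reaction ξ = 0.737 × 6.90 = 5.0853 mol/s
Reaction term: ξ·ΔH°_rxn = 5.0853 × -36.5 = -185.61 kJ/s
Sensible, feed 205→25 °C: -240.95 kJ/s
Outlet flows (mol/s): A 1.8147, B 5.0853
Sensible, products 25→228 °C: 251.09 kJ/s
Q = ΔH = -175.47 kJ/s = -175.47 kW
Heat removed = 631700 kJ/h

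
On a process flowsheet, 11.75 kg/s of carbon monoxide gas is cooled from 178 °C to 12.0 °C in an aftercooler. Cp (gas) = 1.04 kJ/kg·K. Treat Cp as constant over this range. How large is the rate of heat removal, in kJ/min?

Q = ṁ·Cp·ΔT = 11.75 × 1.04 × (12.0 − 178) = -2028.5 kJ/s
Cooling duty = 121710 kJ/min

Q_c = 122000 kJ/min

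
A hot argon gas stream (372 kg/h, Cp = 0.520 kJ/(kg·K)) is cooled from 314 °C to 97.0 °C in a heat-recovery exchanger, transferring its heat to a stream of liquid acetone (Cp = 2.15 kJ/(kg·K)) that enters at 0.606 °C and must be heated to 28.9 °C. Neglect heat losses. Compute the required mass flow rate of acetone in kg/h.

ṁ_c = 690 kg/h

Heat released by hot stream: Q = 372 × 0.520 × (314 − 97.0) = 41976 kJ/h
Energy balance on cold side (adiabatic exchanger): Q = ṁ_c·Cp_c·(T_c,out − T_c,in)
ṁ_c = 41976 / [2.15 × (28.9 − 0.606)] = 690.04 kg/h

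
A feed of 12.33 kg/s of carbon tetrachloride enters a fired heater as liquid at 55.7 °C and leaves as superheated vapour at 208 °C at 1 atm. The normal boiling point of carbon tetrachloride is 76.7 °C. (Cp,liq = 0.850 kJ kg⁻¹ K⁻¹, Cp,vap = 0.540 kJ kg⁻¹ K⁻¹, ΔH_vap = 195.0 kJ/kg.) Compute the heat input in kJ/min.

Q = 210000 kJ/min

liquid 55.7→76.7 °C: 17.85 kJ/kg
vaporisation at 76.7 °C: 195 kJ/kg
vapour 76.7→208 °C: 70.902 kJ/kg
Δh = 17.85 + 195 + 70.902 = 283.75 kJ/kg
Q = ṁ·Δh = 12.33 kg/s × 283.75 kJ/kg = 3498.7 kJ/s
|Q| = 3498.7 kW = 209920 kJ/min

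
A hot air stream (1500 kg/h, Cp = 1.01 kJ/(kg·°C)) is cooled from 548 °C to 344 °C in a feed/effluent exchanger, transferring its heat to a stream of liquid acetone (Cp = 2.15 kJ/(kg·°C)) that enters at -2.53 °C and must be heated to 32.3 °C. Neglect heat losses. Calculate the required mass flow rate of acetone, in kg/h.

Heat released by hot stream: Q = 1500 × 1.01 × (548 − 344) = 309060 kJ/h
Energy balance on cold side (adiabatic exchanger): Q = ṁ_c·Cp_c·(T_c,out − T_c,in)
ṁ_c = 309060 / [2.15 × (32.3 − -2.53)] = 4127.2 kg/h

ṁ_c = 4130 kg/h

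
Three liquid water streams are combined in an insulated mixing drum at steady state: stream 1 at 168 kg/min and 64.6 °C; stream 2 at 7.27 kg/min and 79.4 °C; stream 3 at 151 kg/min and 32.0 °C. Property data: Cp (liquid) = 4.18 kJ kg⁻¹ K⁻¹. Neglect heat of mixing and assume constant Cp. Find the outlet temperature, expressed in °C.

T_out = 49.8 °C

Energy balance with Q = 0: Σ ṁᵢCp,ᵢ(T_out − Tᵢ) = 0
T_out = Σ ṁᵢCp,ᵢTᵢ / Σ ṁᵢCp,ᵢ
      = 67975 / 1363.8 = 49.842 °C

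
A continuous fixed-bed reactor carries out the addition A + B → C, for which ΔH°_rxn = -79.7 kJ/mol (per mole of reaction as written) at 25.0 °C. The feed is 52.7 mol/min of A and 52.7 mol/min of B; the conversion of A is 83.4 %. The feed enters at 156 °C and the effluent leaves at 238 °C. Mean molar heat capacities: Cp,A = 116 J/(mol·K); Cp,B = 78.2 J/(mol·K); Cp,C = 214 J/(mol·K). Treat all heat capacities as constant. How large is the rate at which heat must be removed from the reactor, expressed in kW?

Q_out = 41.3 kW

Extent of reaction ξ = 0.834 × 52.7 = 43.952 mol/min
Reaction term: ξ·ΔH°_rxn = 43.952 × -79.7 = -3503 kJ/min
Sensible, feed 156→25 °C: -1340.7 kJ/min
Outlet flows (mol/min): A 8.7482, B 8.7482, C 43.952
Sensible, products 25→238 °C: 2365.3 kJ/min
Q = ΔH = -2478.4 kJ/min = -41.306 kW
Heat removed = 41.306 kW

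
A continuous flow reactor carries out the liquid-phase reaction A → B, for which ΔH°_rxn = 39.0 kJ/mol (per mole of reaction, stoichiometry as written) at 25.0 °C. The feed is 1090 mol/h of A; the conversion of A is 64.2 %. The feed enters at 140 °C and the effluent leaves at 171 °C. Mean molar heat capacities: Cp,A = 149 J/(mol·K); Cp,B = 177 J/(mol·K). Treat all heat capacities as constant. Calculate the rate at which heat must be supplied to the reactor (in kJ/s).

Q_in = 9.77 kJ/s

Extent of reaction ξ = 0.642 × 1090 = 699.78 mol/h
Reaction term: ξ·ΔH°_rxn = 699.78 × 39.0 = 27291 kJ/h
Sensible, feed 140→25 °C: -18677 kJ/h
Outlet flows (mol/h): A 390.22, B 699.78
Sensible, products 25→171 °C: 26573 kJ/h
Q = ΔH = 35187 kJ/h = 9.7741 kW
Heat supplied = 9.7741 kJ/s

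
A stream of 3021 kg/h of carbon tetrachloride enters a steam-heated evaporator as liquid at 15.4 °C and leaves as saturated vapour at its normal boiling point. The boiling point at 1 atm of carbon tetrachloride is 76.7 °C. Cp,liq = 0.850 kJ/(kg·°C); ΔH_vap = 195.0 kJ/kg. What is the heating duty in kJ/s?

Q = 207 kJ/s

liquid 15.4→76.7 °C: 52.105 kJ/kg
vaporisation at 76.7 °C: 195 kJ/kg
Δh = 52.105 + 195 = 247.11 kJ/kg
Q = ṁ·Δh = 3021 kg/h × 247.11 kJ/kg = 746500 kJ/h
|Q| = 207.36 kW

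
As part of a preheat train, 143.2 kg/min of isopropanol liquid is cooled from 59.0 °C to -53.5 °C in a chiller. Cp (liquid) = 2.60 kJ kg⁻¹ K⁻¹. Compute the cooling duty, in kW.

Q = ṁ·Cp·ΔT = 143.2 × 2.60 × (-53.5 − 59.0) = -41886 kJ/min
Converting: 41886 / 60 s = 698.1 kW

Q_c = 698 kW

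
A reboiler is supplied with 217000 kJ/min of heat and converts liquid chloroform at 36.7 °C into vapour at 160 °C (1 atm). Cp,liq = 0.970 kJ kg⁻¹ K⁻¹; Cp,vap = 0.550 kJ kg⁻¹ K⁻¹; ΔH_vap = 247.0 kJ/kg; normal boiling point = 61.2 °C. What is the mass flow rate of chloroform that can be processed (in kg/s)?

ṁ = 11.1 kg/s

Δh = 0.970×(61.2−36.7) + 247.0 + 0.550×(160−61.2) = 325.11 kJ/kg
Q = 217000 kJ/min = 3616.7 kJ/s = 3616.7 kJ/s
ṁ = Q/Δh = 3616.7 / 325.11 = 11.125 kg/s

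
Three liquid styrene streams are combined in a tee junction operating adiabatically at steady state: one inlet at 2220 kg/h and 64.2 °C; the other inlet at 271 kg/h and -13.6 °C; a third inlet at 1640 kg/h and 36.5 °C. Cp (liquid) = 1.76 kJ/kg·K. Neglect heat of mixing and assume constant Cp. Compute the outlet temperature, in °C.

No heat crosses the boundary, so H_out = H_in.
Σ ṁᵢCp,ᵢTᵢ = 2220×1.76×64.2 + 271×1.76×-13.6 + 1640×1.76×36.5 = 349710
Σ ṁᵢCp,ᵢ = 2220×1.76 + 271×1.76 + 1640×1.76 = 7270.6
T_out = 349710 / 7270.6 = 48.099 °C

T_out = 48.1 °C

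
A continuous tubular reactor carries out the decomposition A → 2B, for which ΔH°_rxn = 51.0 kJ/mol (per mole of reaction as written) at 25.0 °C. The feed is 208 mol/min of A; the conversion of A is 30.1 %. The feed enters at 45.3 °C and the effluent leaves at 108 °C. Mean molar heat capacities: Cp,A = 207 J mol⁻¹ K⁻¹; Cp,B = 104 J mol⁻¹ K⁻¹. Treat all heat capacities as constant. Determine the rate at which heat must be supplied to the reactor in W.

Extent of reaction ξ = 0.301 × 208 = 62.608 mol/min
Reaction term: ξ·ΔH°_rxn = 62.608 × 51.0 = 3193 kJ/min
Sensible, feed 45.3→25 °C: -874.04 kJ/min
Outlet flows (mol/min): A 145.39, B 125.22
Sensible, products 25→108 °C: 3578.8 kJ/min
Q = ΔH = 5897.8 kJ/min = 98.297 kW
Heat supplied = 98297 W

Q_in = 98300 W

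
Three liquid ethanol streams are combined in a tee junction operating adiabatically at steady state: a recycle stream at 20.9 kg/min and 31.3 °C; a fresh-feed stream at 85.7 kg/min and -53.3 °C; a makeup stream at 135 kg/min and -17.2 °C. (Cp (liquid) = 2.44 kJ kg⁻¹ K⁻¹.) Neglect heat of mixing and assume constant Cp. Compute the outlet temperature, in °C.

Energy balance with Q = 0: Σ ṁᵢCp,ᵢ(T_out − Tᵢ) = 0
T_out = Σ ṁᵢCp,ᵢTᵢ / Σ ṁᵢCp,ᵢ
      = -15215 / 589.5 = -25.81 °C

T_out = -25.8 °C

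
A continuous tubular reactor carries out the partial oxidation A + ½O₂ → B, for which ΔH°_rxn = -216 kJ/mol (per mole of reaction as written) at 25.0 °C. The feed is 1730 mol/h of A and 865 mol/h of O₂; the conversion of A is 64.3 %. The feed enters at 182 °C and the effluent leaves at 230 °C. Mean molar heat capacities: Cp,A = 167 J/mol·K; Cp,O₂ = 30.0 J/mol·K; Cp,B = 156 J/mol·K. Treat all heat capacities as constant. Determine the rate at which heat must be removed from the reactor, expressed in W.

Q_out = 64200 W

Extent of reaction ξ = 0.643 × 1730 = 1112.4 mol/h
Reaction term: ξ·ΔH°_rxn = 1112.4 × -216 = -240280 kJ/h
Sensible, feed 182→25 °C: -49433 kJ/h
Outlet flows (mol/h): A 617.61, O₂ 308.8, B 1112.4
Sensible, products 25→230 °C: 58617 kJ/h
Q = ΔH = -231090 kJ/h = -64.192 kW
Heat removed = 64192 W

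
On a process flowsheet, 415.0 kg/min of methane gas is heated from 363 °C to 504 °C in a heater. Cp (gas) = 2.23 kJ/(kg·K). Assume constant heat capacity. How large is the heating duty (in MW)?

Q = 2.17 MW

Q = ṁ·Cp·ΔT = 415.0 × 2.23 × (504 − 363) = 130490 kJ/min
Converting: 130490 / 60 s = 2174.8 kW
Heating duty = 2.1748 MW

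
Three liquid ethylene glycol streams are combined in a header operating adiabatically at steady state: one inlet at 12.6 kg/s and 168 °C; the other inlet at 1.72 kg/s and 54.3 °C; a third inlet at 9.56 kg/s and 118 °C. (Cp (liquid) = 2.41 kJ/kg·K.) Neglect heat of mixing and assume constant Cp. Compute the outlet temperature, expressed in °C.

Energy balance with Q = 0: Σ ṁᵢCp,ᵢ(T_out − Tᵢ) = 0
T_out = Σ ṁᵢCp,ᵢTᵢ / Σ ṁᵢCp,ᵢ
      = 8045.2 / 57.551 = 139.79 °C

T_out = 140 °C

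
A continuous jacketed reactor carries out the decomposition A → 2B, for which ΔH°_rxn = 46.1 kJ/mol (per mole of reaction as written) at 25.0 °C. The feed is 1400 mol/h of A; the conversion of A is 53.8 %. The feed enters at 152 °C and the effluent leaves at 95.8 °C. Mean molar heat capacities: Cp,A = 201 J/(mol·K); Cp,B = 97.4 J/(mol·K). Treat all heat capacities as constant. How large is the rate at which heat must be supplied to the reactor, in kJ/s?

Extent of reaction ξ = 0.538 × 1400 = 753.2 mol/h
Reaction term: ξ·ΔH°_rxn = 753.2 × 46.1 = 34723 kJ/h
Sensible, feed 152→25 °C: -35738 kJ/h
Outlet flows (mol/h): A 646.8, B 1506.4
Sensible, products 25→95.8 °C: 19592 kJ/h
Q = ΔH = 18577 kJ/h = 5.1603 kW
Heat supplied = 5.1603 kJ/s

Q_in = 5.16 kJ/s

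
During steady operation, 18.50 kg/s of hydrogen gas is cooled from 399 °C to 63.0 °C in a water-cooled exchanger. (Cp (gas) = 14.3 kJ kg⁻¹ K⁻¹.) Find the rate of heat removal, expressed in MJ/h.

Q = ṁ·Cp·ΔT = 18.50 × 14.3 × (63.0 − 399) = -88889 kJ/s
Cooling duty = 320000 MJ/h

Q_c = 320000 MJ/h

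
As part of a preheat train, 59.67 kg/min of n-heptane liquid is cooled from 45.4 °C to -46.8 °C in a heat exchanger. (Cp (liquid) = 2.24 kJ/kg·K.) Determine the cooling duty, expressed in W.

Q = ṁ·Cp·ΔT = 59.67 × 2.24 × (-46.8 − 45.4) = -12324 kJ/min
Converting: 12324 / 60 s = 205.39 kW
Cooling duty = 205390 W

Q_c = 205000 W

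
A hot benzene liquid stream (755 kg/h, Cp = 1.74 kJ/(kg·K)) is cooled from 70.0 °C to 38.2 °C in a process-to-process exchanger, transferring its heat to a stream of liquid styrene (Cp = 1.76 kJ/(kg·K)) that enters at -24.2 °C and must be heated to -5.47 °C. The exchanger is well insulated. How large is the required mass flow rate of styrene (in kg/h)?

Heat released by hot stream: Q = 755 × 1.74 × (70.0 − 38.2) = 41776 kJ/h
Energy balance on cold side (adiabatic exchanger): Q = ṁ_c·Cp_c·(T_c,out − T_c,in)
ṁ_c = 41776 / [1.76 × (-5.47 − -24.2)] = 1267.3 kg/h

ṁ_c = 1270 kg/h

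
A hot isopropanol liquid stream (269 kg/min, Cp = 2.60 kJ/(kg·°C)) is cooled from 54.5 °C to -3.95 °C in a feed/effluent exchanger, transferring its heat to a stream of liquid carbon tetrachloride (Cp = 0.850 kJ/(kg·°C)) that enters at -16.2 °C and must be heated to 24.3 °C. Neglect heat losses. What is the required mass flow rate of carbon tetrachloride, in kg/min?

Heat released by hot stream: Q = 269 × 2.60 × (54.5 − -3.95) = 40880 kJ/min
Energy balance on cold side (adiabatic exchanger): Q = ṁ_c·Cp_c·(T_c,out − T_c,in)
ṁ_c = 40880 / [0.850 × (24.3 − -16.2)] = 1187.5 kg/min

ṁ_c = 1190 kg/min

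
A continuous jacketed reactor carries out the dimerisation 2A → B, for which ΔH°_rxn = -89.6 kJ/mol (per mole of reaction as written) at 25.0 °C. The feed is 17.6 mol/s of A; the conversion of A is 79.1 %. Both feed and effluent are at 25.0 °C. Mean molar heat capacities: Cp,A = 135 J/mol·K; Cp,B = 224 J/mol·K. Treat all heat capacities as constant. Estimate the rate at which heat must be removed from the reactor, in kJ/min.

Extent of reaction ξ = 0.791 × 17.6 / 2 = 6.9608 mol/s
Reaction term: ξ·ΔH°_rxn = 6.9608 × -89.6 = -623.69 kJ/s
Q = ΔH = -623.69 kJ/s = -623.69 kW
Heat removed = 37421 kJ/min

Q_out = 37400 kJ/min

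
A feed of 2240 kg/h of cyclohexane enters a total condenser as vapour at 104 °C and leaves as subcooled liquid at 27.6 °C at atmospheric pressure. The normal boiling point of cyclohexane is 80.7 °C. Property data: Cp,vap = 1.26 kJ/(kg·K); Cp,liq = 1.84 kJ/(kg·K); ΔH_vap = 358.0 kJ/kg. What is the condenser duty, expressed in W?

Q_c = 302000 W

vapour 104→80.7 °C: -29.358 kJ/kg
condensation at 80.7 °C: -358 kJ/kg
liquid 80.7→27.6 °C: -97.704 kJ/kg
Δh = -29.358 + -358 + -97.704 = -485.06 kJ/kg
Q = ṁ·Δh = 2240 kg/h × -485.06 kJ/kg = -1.0865e+06 kJ/h
|Q| = 301.82 kW = 301820 W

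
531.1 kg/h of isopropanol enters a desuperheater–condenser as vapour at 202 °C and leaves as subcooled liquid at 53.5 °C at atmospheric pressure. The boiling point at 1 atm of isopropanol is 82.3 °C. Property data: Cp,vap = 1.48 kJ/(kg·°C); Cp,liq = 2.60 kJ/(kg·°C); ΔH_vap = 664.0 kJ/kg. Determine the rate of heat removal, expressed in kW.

Q_c = 135 kW

vapour 202→82.3 °C: -177.16 kJ/kg
condensation at 82.3 °C: -664 kJ/kg
liquid 82.3→53.5 °C: -74.88 kJ/kg
Δh = -177.16 + -664 + -74.88 = -916.04 kJ/kg
Q = ṁ·Δh = 531.1 kg/h × -916.04 kJ/kg = -486510 kJ/h
|Q| = 135.14 kW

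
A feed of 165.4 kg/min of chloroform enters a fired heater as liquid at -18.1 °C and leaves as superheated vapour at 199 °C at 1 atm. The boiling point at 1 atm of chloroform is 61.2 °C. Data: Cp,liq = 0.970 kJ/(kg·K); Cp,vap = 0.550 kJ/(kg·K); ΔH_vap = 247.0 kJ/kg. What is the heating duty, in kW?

Q = 1100 kW

liquid -18.1→61.2 °C: 76.921 kJ/kg
vaporisation at 61.2 °C: 247 kJ/kg
vapour 61.2→199 °C: 75.79 kJ/kg
Δh = 76.921 + 247 + 75.79 = 399.71 kJ/kg
Q = ṁ·Δh = 165.4 kg/min × 399.71 kJ/kg = 66112 kJ/min
|Q| = 1101.9 kW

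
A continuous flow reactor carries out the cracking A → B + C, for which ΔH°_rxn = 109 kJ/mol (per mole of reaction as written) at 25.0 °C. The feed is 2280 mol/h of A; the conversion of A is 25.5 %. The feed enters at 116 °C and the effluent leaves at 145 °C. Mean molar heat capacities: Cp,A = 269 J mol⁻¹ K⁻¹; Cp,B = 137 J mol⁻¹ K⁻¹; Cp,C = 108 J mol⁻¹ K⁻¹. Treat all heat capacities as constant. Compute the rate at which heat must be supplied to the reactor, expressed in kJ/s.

Q_in = 22.1 kJ/s

Extent of reaction ξ = 0.255 × 2280 = 581.4 mol/h
Reaction term: ξ·ΔH°_rxn = 581.4 × 109 = 63373 kJ/h
Sensible, feed 116→25 °C: -55812 kJ/h
Outlet flows (mol/h): A 1698.6, B 581.4, C 581.4
Sensible, products 25→145 °C: 71924 kJ/h
Q = ΔH = 79484 kJ/h = 22.079 kW
Heat supplied = 22.079 kJ/s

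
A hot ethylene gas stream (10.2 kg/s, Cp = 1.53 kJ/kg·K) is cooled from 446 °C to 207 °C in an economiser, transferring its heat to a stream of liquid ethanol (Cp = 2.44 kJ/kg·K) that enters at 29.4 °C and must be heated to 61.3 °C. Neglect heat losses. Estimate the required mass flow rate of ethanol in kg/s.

Heat released by hot stream: Q = 10.2 × 1.53 × (446 − 207) = 3729.8 kJ/s
Energy balance on cold side (adiabatic exchanger): Q = ṁ_c·Cp_c·(T_c,out − T_c,in)
ṁ_c = 3729.8 / [2.44 × (61.3 − 29.4)] = 47.919 kg/s

ṁ_c = 47.9 kg/s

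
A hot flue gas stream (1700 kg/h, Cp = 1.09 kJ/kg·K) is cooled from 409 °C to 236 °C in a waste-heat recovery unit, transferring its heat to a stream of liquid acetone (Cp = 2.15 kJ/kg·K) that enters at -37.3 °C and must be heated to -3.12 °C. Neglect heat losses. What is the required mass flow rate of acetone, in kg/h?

Heat released by hot stream: Q = 1700 × 1.09 × (409 − 236) = 320570 kJ/h
Energy balance on cold side (adiabatic exchanger): Q = ṁ_c·Cp_c·(T_c,out − T_c,in)
ṁ_c = 320570 / [2.15 × (-3.12 − -37.3)] = 4362.3 kg/h

ṁ_c = 4360 kg/h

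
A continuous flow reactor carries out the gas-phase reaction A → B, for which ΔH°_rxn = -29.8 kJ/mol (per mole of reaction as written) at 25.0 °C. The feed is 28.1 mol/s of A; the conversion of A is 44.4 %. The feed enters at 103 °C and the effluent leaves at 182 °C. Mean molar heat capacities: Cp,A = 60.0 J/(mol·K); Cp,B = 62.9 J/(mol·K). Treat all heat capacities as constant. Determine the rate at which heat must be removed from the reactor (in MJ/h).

Q_out = 839 MJ/h

Extent of reaction ξ = 0.444 × 28.1 = 12.476 mol/s
Reaction term: ξ·ΔH°_rxn = 12.476 × -29.8 = -371.8 kJ/s
Sensible, feed 103→25 °C: -131.51 kJ/s
Outlet flows (mol/s): A 15.624, B 12.476
Sensible, products 25→182 °C: 270.38 kJ/s
Q = ΔH = -232.92 kJ/s = -232.92 kW
Heat removed = 838.52 MJ/h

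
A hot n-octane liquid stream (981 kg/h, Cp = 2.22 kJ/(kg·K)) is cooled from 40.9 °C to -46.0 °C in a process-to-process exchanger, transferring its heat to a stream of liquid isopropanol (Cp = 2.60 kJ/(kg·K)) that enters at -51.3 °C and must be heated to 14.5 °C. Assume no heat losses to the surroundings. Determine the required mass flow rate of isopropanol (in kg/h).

ṁ_c = 1110 kg/h

Heat released by hot stream: Q = 981 × 2.22 × (40.9 − -46.0) = 189250 kJ/h
Energy balance on cold side (adiabatic exchanger): Q = ṁ_c·Cp_c·(T_c,out − T_c,in)
ṁ_c = 189250 / [2.60 × (14.5 − -51.3)] = 1106.2 kg/h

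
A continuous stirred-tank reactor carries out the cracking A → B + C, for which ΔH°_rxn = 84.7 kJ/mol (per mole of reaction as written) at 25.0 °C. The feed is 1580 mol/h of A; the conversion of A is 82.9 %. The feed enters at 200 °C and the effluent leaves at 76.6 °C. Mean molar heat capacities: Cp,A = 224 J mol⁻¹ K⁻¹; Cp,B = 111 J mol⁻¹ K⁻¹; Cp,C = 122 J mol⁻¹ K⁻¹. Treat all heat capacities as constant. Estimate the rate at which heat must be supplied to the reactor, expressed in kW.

Q_in = 18.9 kW

Extent of reaction ξ = 0.829 × 1580 = 1309.8 mol/h
Reaction term: ξ·ΔH°_rxn = 1309.8 × 84.7 = 110940 kJ/h
Sensible, feed 200→25 °C: -61936 kJ/h
Outlet flows (mol/h): A 270.18, B 1309.8, C 1309.8
Sensible, products 25→76.6 °C: 18871 kJ/h
Q = ΔH = 67876 kJ/h = 18.855 kW
Heat supplied = 18.855 kW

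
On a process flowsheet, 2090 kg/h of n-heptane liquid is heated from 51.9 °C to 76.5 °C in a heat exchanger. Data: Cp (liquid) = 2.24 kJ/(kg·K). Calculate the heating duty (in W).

Q = 32000 W

Q = ṁ·Cp·ΔT = 2090 × 2.24 × (76.5 − 51.9) = 115170 kJ/h
Converting: 115170 / 3600 s = 31.991 kW
Heating duty = 31991 W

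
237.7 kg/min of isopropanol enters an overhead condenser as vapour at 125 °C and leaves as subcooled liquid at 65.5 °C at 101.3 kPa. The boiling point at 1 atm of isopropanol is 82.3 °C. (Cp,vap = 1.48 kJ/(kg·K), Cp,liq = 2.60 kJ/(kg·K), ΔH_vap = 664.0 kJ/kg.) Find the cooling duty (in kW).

vapour 125→82.3 °C: -63.196 kJ/kg
condensation at 82.3 °C: -664 kJ/kg
liquid 82.3→65.5 °C: -43.68 kJ/kg
Δh = -63.196 + -664 + -43.68 = -770.88 kJ/kg
Q = ṁ·Δh = 237.7 kg/min × -770.88 kJ/kg = -183240 kJ/min
|Q| = 3054 kW

Q_c = 3050 kW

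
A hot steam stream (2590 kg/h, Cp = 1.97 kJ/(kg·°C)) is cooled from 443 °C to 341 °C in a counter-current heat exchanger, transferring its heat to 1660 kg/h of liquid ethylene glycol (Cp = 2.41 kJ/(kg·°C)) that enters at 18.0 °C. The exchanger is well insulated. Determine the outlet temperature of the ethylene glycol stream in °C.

T_c,out = 148 °C

Heat released by hot stream: Q = 2590 × 1.97 × (443 − 341) = 520430 kJ/h
Energy balance on cold side (adiabatic exchanger): Q = ṁ_c·Cp_c·(T_c,out − T_c,in)
T_c,out = 18.0 + 520430/(1660 × 2.41) = 148.09 °C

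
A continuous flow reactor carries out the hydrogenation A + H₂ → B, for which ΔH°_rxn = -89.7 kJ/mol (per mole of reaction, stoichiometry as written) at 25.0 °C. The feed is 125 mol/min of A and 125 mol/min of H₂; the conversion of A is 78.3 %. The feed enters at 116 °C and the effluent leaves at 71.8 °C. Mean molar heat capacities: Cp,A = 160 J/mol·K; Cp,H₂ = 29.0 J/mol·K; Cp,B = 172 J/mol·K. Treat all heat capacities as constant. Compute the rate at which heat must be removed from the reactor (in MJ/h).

Extent of reaction ξ = 0.783 × 125 = 97.875 mol/min
Reaction term: ξ·ΔH°_rxn = 97.875 × -89.7 = -8779.4 kJ/min
Sensible, feed 116→25 °C: -2149.9 kJ/min
Outlet flows (mol/min): A 27.125, H₂ 27.125, B 97.875
Sensible, products 25→71.8 °C: 1027.8 kJ/min
Q = ΔH = -9901.5 kJ/min = -165.02 kW
Heat removed = 594.09 MJ/h

Q_out = 594 MJ/h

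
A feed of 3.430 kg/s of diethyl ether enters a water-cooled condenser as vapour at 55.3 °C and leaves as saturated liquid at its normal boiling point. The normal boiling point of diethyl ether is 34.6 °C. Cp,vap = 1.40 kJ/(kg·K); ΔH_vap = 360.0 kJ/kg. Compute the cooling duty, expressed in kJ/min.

Q_c = 80100 kJ/min

vapour 55.3→34.6 °C: -28.98 kJ/kg
condensation at 34.6 °C: -360 kJ/kg
Δh = -28.98 + -360 = -388.98 kJ/kg
Q = ṁ·Δh = 3.430 kg/s × -388.98 kJ/kg = -1334.2 kJ/s
|Q| = 1334.2 kW = 80052 kJ/min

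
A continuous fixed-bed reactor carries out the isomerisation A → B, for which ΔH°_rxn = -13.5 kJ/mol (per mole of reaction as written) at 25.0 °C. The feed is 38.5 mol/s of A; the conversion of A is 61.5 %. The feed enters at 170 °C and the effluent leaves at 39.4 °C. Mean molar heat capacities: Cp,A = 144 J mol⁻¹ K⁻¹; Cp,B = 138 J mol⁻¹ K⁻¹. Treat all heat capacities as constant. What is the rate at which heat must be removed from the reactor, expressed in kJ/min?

Q_out = 62700 kJ/min

Extent of reaction ξ = 0.615 × 38.5 = 23.677 mol/s
Reaction term: ξ·ΔH°_rxn = 23.677 × -13.5 = -319.65 kJ/s
Sensible, feed 170→25 °C: -803.88 kJ/s
Outlet flows (mol/s): A 14.823, B 23.677
Sensible, products 25→39.4 °C: 77.788 kJ/s
Q = ΔH = -1045.7 kJ/s = -1045.7 kW
Heat removed = 62744 kJ/min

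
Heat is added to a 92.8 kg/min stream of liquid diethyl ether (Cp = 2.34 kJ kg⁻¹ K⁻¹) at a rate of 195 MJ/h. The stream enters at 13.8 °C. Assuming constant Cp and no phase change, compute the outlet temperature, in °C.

Q = 195 MJ/h = 3250 kJ/min
ΔT = Q/(ṁ·Cp) = 3250/(92.8×2.34) = 14.966 K
T_out = 13.8 + 14.966 = 28.766 °C

T_out = 28.8 °C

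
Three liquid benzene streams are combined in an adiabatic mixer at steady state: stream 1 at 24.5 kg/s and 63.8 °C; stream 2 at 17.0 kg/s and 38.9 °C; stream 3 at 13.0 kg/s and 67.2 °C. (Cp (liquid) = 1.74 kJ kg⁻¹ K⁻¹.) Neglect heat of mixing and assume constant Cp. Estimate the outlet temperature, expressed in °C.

No heat crosses the boundary, so H_out = H_in.
T_out = Σ ṁᵢCp,ᵢTᵢ / Σ ṁᵢCp,ᵢ
      = 5390.5 / 94.83 = 56.844 °C

T_out = 56.8 °C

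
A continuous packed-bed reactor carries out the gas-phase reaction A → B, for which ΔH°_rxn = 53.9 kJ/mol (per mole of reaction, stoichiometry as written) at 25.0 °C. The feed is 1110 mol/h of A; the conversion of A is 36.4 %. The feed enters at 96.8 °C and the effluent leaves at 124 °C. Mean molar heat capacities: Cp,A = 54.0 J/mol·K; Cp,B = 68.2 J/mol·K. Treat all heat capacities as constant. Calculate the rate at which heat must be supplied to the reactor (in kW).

Q_in = 6.66 kW

Extent of reaction ξ = 0.364 × 1110 = 404.04 mol/h
Reaction term: ξ·ΔH°_rxn = 404.04 × 53.9 = 21778 kJ/h
Sensible, feed 96.8→25 °C: -4303.7 kJ/h
Outlet flows (mol/h): A 705.96, B 404.04
Sensible, products 25→124 °C: 6502.1 kJ/h
Q = ΔH = 23976 kJ/h = 6.66 kW
Heat supplied = 6.66 kW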